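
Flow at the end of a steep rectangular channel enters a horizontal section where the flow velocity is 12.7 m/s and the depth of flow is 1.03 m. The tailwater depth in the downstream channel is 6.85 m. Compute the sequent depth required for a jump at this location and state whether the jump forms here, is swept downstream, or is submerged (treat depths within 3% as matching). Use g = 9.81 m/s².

y₂ = 5.33 m; the jump is submerged

Fr₁ = V₁/√(g·y₁) = 12.7/√(9.81×1.03) = 4.00.
Conjugate-depth relation: y₂/y₁ = ½[√(1 + 8Fr₁²) − 1] = ½[√128.7 − 1] = 5.17.
y₂ = 5.17 × 1.03 = 5.33 m.
Tailwater y_tw = 6.85 m: y_tw > y₂, so the jump is submerged.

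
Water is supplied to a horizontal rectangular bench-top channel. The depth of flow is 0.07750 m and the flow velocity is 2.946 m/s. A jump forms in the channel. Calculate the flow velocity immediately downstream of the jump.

V₂ = 0.6844 m/s

Fr₁ = V₁/√(g·y₁) = 2.946/√(9.81×0.07750) = 3.379.
By Bélanger, y₂/y₁ = ½[√(1 + 8Fr₁²) − 1] = ½[√92.324 − 1] = 4.304.
y₂ = 4.304 × 0.07750 = 0.3336 m.
q = V₁·y₁ = 2.946 × 0.07750 = 0.2283 m²/s.
V₂ = q/y₂ = 0.2283/0.3336 = 0.6844 m/s.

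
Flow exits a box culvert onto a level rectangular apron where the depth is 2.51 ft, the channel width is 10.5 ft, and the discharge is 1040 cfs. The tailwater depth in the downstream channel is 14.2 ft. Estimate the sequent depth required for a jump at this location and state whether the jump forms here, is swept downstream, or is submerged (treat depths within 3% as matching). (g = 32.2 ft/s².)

q = Q/b = 1040/10.5 = 99.0 ft²/s; V₁ = q/y₁ = 39.5 ft/s. Fr₁ = V₁/√(g·y₁) = 4.39.
Sequent-depth ratio: y₂/y₁ = ½[√(1 + 8Fr₁²) − 1] = ½[√155.1 − 1] = 5.73.
y₂ = 5.73 × 2.51 = 14.4 ft.
Tailwater y_tw = 14.2 ft: y_tw ≈ y₂, so the jump forms here.

y₂ = 14.4 ft; the jump forms here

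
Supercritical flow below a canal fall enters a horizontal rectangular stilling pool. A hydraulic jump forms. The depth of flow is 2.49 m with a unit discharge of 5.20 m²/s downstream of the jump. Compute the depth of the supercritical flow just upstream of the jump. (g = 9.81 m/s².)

y₁ = 0.695 m

V₂ = q/y₂ = 5.20/2.49 = 2.09 m/s; Fr₂ = V₂/√(g·y₂) = 0.423.
From the momentum equation (using Fr₂), y₁/y₂ = ½[√(1 + 8Fr₂²) − 1] = ½[√2.428 − 1] = 0.279.
y₁ = 0.279 × 2.49 = 0.695 m.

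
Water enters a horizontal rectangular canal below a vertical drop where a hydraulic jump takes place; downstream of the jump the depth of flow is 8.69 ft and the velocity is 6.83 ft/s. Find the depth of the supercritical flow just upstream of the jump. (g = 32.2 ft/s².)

y₁ = 2.29 ft

Fr₂ = V₂/√(g·y₂) = 6.83/√(32.2×8.69) = 0.408.
The Bélanger relation is symmetric: y₁/y₂ = ½[√(1 + 8Fr₂²) − 1] = ½[√2.334 − 1] = 0.264.
y₁ = 0.264 × 8.69 = 2.29 ft.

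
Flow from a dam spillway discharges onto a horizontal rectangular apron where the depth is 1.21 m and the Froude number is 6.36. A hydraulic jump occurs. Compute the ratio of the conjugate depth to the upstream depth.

Fr₁ = 6.36 (given).
Sequent-depth ratio: y₂/y₁ = ½[√(1 + 8Fr₁²) − 1] = ½[√324.6 − 1] = 8.51.

y₂/y₁ = 8.51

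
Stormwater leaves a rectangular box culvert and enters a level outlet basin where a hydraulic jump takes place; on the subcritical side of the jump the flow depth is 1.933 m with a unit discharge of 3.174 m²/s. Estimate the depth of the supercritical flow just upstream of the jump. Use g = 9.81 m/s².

y₁ = 0.4465 m

V₂ = q/y₂ = 3.174/1.933 = 1.642 m/s; Fr₂ = V₂/√(g·y₂) = 0.3771.
Applying the sequent-depth relation in reverse, y₁/y₂ = ½[√(1 + 8Fr₂²) − 1] = ½[√2.1375 − 1] = 0.2310.
y₁ = 0.2310 × 1.933 = 0.4465 m.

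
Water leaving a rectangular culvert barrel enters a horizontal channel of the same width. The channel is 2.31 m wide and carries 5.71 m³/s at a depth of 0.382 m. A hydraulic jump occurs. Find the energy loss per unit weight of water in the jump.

q = Q/b = 5.71/2.31 = 2.47 m²/s; V₁ = q/y₁ = 6.47 m/s. Fr₁ = V₁/√(g·y₁) = 3.34.
By Bélanger, y₂/y₁ = ½[√(1 + 8Fr₁²) − 1] = ½[√90.39 − 1] = 4.25.
y₂ = 4.25 × 0.382 = 1.62 m.
V₂ = q/y₂ = 2.47/1.62 = 1.52 m/s. E₁ = y₁ + V₁²/2g = 2.52 m; E₂ = y₂ + V₂²/2g = 1.74 m. ΔE = E₁ − E₂ = 0.773 m.

ΔE = 0.773 m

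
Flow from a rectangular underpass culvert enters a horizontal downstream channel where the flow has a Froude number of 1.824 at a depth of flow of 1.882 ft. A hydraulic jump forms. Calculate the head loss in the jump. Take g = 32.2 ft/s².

ΔE = 0.3170 ft

Fr₁ = 1.824 (given).
Conjugate-depth relation: y₂/y₁ = ½[√(1 + 8Fr₁²) − 1] = ½[√27.616 − 1] = 2.128.
y₂ = 2.128 × 1.882 = 4.004 ft.
V₁ = Fr₁·√(g·y₁) = 1.824×√(32.2×1.882) = 14.20 ft/s; q = V₁·y₁ = 26.72 ft²/s. V₂ = q/y₂ = 26.72/4.004 = 6.674 ft/s. E₁ = y₁ + V₁²/2g = 5.013 ft; E₂ = y₂ + V₂²/2g = 4.696 ft. ΔE = E₁ − E₂ = 0.3170 ft.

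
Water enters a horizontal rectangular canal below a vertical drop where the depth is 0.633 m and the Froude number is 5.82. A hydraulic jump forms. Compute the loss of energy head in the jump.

Fr₁ = 5.82 (given).
Conjugate-depth relation: y₂/y₁ = ½[√(1 + 8Fr₁²) − 1] = ½[√272.0 − 1] = 7.75.
y₂ = 7.75 × 0.633 = 4.90 m.
Head loss: ΔE = (y₂ − y₁)³/(4y₁y₂) = (4.90 − 0.633)³/(4×0.633×4.90) = 77.9/12.4 = 6.27 m.

ΔE = 6.27 m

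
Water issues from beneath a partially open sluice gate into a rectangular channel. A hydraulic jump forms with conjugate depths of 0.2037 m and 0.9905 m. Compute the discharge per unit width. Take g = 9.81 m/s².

For a rectangular channel the momentum equation gives q² = ½·g·y₁·y₂·(y₁ + y₂) = ½×9.81×0.2037×0.9905×1.194 = 1.182.
q = √1.182 = 1.087 m²/s.

q = 1.087 m²/s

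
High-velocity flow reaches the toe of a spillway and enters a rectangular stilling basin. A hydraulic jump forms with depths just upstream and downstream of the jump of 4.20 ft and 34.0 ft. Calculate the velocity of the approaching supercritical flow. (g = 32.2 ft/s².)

For a rectangular channel the momentum equation gives q² = ½·g·y₁·y₂·(y₁ + y₂) = ½×32.2×4.20×34.0×38.2 = 87825.
q = √87825 = 296 ft²/s.
V₁ = q/y₁ = 296/4.20 = 70.6 ft/s.

V₁ = 70.6 ft/s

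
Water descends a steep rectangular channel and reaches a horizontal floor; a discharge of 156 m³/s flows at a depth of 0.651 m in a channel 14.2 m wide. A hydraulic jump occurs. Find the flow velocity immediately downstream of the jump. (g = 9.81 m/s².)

V₂ = 1.88 m/s

q = Q/b = 156/14.2 = 11.0 m²/s; V₁ = q/y₁ = 16.9 m/s. Fr₁ = V₁/√(g·y₁) = 6.68.
Bélanger equation: y₂/y₁ = ½[√(1 + 8Fr₁²) − 1] = ½[√357.7 − 1] = 8.96.
y₂ = 8.96 × 0.651 = 5.83 m.
V₂ = q/y₂ = 11.0/5.83 = 1.88 m/s.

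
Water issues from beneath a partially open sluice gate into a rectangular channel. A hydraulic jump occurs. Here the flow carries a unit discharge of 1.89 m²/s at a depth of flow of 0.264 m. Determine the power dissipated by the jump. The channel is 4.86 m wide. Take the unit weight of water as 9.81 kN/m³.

V₁ = q/y₁ = 1.89/0.264 = 7.16 m/s. Fr₁ = V₁/√(g·y₁) = 7.16/√(9.81×0.264) = 4.45.
Bélanger equation: y₂/y₁ = ½[√(1 + 8Fr₁²) − 1] = ½[√159.3 − 1] = 5.81.
y₂ = 5.81 × 0.264 = 1.53 m.
V₂ = q/y₂ = 1.89/1.53 = 1.23 m/s. E₁ = y₁ + V₁²/2g = 2.88 m; E₂ = y₂ + V₂²/2g = 1.61 m. ΔE = E₁ − E₂ = 1.26 m.
Q = q·b = 1.89 × 4.86 = 9.19 m³/s. P = γ·Q·ΔE = 9.81 × 9.19 × 1.26 = 114 kW.

P = 114 kW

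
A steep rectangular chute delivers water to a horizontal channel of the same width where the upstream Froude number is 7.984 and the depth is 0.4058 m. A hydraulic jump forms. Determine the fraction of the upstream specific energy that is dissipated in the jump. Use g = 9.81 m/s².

ΔE/E₁ = 0.663 (66.3%)

Fr₁ = 7.984 (given).
Sequent-depth ratio: y₂/y₁ = ½[√(1 + 8Fr₁²) − 1] = ½[√510.95 − 1] = 10.80.
y₂ = 10.80 × 0.4058 = 4.384 m.
E₁ = y₁(1 + Fr₁²/2) = 0.4058×(1 + 7.984²/2) = 13.34 m. ΔE = (y₂ − y₁)³/(4y₁y₂) = 8.845 m. ΔE/E₁ = 8.845/13.34 = 0.663.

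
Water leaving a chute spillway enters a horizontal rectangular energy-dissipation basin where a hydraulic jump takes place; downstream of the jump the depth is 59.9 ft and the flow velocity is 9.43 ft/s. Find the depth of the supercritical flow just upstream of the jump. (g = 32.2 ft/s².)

y₁ = 5.09 ft

Fr₂ = V₂/√(g·y₂) = 9.43/√(32.2×59.9) = 0.215.
Since the conjugate-depth ratio holds either way, y₁/y₂ = ½[√(1 + 8Fr₂²) − 1] = ½[√1.369 − 1] = 0.0850.
y₁ = 0.0850 × 59.9 = 5.09 ft.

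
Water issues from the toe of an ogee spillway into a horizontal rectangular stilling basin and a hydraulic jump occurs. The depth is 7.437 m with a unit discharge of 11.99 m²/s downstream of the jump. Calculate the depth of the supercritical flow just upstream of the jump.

y₁ = 0.4967 m

V₂ = q/y₂ = 11.99/7.437 = 1.612 m/s; Fr₂ = V₂/√(g·y₂) = 0.1888.
Applying the sequent-depth relation in reverse, y₁/y₂ = ½[√(1 + 8Fr₂²) − 1] = ½[√1.2850 − 1] = 0.06679.
y₁ = 0.06679 × 7.437 = 0.4967 m.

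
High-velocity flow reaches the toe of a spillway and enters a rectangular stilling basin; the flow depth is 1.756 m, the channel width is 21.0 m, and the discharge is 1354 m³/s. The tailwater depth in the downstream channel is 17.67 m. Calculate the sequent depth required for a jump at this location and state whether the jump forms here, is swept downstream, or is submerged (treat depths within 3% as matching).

q = Q/b = 1354/21.0 = 64.48 m²/s; V₁ = q/y₁ = 36.72 m/s. Fr₁ = V₁/√(g·y₁) = 8.847.
Conjugate-depth relation: y₂/y₁ = ½[√(1 + 8Fr₁²) − 1] = ½[√627.10 − 1] = 12.02.
y₂ = 12.02 × 1.756 = 21.11 m.
Tailwater y_tw = 17.67 m: y_tw < y₂, so the jump is swept downstream.

y₂ = 21.11 m; the jump is swept downstream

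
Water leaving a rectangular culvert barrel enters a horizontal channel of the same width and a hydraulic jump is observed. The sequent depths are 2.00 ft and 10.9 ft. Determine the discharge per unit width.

For a rectangular channel the momentum equation gives q² = ½·g·y₁·y₂·(y₁ + y₂) = ½×32.2×2.00×10.9×12.9 = 4528.
q = √4528 = 67.3 ft²/s.

q = 67.3 ft²/s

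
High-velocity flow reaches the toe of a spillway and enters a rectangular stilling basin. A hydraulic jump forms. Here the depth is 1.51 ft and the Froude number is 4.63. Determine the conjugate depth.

Fr₁ = 4.63 (given).
From the momentum equation for a rectangular channel, y₂/y₁ = ½[√(1 + 8Fr₁²) − 1] = ½[√172.5 − 1] = 6.07.
y₂ = 6.07 × 1.51 = 9.16 ft.

y₂ = 9.16 ft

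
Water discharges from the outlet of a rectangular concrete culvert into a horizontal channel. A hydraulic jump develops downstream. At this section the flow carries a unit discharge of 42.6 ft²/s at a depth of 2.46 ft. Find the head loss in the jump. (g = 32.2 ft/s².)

V₁ = q/y₁ = 42.6/2.46 = 17.3 ft/s. Fr₁ = V₁/√(g·y₁) = 17.3/√(32.2×2.46) = 1.95.
Conjugate-depth relation: y₂/y₁ = ½[√(1 + 8Fr₁²) − 1] = ½[√31.29 − 1] = 2.30.
y₂ = 2.30 × 2.46 = 5.65 ft.
Head loss: ΔE = (y₂ − y₁)³/(4y₁y₂) = (5.65 − 2.46)³/(4×2.46×5.65) = 32.5/55.6 = 0.584 ft.

ΔE = 0.584 ft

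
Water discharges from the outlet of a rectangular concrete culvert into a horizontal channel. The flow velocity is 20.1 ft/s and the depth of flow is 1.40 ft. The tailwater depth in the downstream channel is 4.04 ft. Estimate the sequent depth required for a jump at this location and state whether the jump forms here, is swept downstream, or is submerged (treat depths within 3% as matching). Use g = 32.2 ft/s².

Fr₁ = V₁/√(g·y₁) = 20.1/√(32.2×1.40) = 2.99.
Bélanger equation: y₂/y₁ = ½[√(1 + 8Fr₁²) − 1] = ½[√72.70 − 1] = 3.76.
y₂ = 3.76 × 1.40 = 5.27 ft.
Tailwater y_tw = 4.04 ft: y_tw < y₂, so the jump is swept downstream.

y₂ = 5.27 ft; the jump is swept downstream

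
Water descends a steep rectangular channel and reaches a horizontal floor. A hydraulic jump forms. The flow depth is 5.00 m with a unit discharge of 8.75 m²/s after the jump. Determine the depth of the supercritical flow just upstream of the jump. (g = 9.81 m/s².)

y₁ = 0.561 m

V₂ = q/y₂ = 8.75/5.00 = 1.75 m/s; Fr₂ = V₂/√(g·y₂) = 0.250.
Since the conjugate-depth ratio holds either way, y₁/y₂ = ½[√(1 + 8Fr₂²) − 1] = ½[√1.499 − 1] = 0.112.
y₁ = 0.112 × 5.00 = 0.561 m.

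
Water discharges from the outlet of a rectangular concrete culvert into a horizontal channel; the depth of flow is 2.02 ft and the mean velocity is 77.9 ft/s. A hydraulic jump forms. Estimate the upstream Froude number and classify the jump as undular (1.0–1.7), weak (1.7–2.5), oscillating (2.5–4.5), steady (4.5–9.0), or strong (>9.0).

Fr₁ = V₁/√(g·y₁) = 77.9/√(32.2×2.02) = 9.66.
Fr₁ = 9.66 lies in the strong range.

Fr₁ = 9.66; strong jump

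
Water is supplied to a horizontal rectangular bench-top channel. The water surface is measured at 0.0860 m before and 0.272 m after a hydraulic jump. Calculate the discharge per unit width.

For a rectangular channel the momentum equation gives q² = ½·g·y₁·y₂·(y₁ + y₂) = ½×9.81×0.0860×0.272×0.358 = 0.0411.
q = √0.0411 = 0.203 m²/s.

q = 0.203 m²/s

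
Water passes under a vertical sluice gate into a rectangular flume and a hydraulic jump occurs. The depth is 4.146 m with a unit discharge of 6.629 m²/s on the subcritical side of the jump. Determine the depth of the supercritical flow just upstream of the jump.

V₂ = q/y₂ = 6.629/4.146 = 1.599 m/s; Fr₂ = V₂/√(g·y₂) = 0.2507.
From the momentum equation (using Fr₂), y₁/y₂ = ½[√(1 + 8Fr₂²) − 1] = ½[√1.5028 − 1] = 0.1130.
y₁ = 0.1130 × 4.146 = 0.4683 m.

y₁ = 0.4683 m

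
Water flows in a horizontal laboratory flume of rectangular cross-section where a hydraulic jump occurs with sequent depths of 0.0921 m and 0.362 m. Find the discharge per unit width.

q = 0.273 m²/s

For a rectangular channel the momentum equation gives q² = ½·g·y₁·y₂·(y₁ + y₂) = ½×9.81×0.0921×0.362×0.454 = 0.0743.
q = √0.0743 = 0.273 m²/s.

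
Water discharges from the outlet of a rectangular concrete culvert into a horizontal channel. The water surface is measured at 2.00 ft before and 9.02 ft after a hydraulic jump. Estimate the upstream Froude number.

Fr₁ = 3.52

For a rectangular channel the momentum equation gives q² = ½·g·y₁·y₂·(y₁ + y₂) = ½×32.2×2.00×9.02×11.0 = 3201.
q = √3201 = 56.6 ft²/s.
V₁ = q/y₁ = 28.3 ft/s; Fr₁ = V₁/√(g·y₁) = 3.52.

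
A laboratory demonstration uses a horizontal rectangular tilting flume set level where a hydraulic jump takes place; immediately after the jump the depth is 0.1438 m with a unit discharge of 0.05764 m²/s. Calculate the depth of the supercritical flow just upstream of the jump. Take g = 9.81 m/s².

V₂ = q/y₂ = 0.05764/0.1438 = 0.4008 m/s; Fr₂ = V₂/√(g·y₂) = 0.3375.
Applying the sequent-depth relation in reverse, y₁/y₂ = ½[√(1 + 8Fr₂²) − 1] = ½[√1.9112 − 1] = 0.1912.
y₁ = 0.1912 × 0.1438 = 0.02750 m.

y₁ = 0.02750 m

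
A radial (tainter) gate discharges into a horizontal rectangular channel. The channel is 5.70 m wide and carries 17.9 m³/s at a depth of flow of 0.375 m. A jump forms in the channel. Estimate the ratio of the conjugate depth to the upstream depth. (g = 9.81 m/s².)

q = Q/b = 17.9/5.70 = 3.14 m²/s; V₁ = q/y₁ = 8.37 m/s. Fr₁ = V₁/√(g·y₁) = 4.37.
Sequent-depth ratio: y₂/y₁ = ½[√(1 + 8Fr₁²) − 1] = ½[√153.5 − 1] = 5.69.

y₂/y₁ = 5.69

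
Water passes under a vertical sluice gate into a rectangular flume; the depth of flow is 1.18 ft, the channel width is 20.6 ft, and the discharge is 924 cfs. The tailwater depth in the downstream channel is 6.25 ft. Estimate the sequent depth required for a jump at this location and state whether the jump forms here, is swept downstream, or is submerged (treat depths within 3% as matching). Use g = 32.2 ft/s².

q = Q/b = 924/20.6 = 44.9 ft²/s; V₁ = q/y₁ = 38.0 ft/s. Fr₁ = V₁/√(g·y₁) = 6.17.
Bélanger equation: y₂/y₁ = ½[√(1 + 8Fr₁²) − 1] = ½[√305.2 − 1] = 8.24.
y₂ = 8.24 × 1.18 = 9.72 ft.
Tailwater y_tw = 6.25 ft: y_tw < y₂, so the jump is swept downstream.

y₂ = 9.72 ft; the jump is swept downstream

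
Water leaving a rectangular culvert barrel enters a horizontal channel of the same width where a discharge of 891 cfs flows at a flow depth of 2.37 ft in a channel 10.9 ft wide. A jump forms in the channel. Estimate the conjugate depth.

q = Q/b = 891/10.9 = 81.7 ft²/s; V₁ = q/y₁ = 34.5 ft/s. Fr₁ = V₁/√(g·y₁) = 3.95.
Bélanger equation: y₂/y₁ = ½[√(1 + 8Fr₁²) − 1] = ½[√125.7 − 1] = 5.11.
y₂ = 5.11 × 2.37 = 12.1 ft.

y₂ = 12.1 ft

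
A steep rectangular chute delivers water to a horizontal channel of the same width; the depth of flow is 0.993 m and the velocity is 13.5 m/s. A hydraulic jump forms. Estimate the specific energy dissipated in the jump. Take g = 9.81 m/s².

Fr₁ = V₁/√(g·y₁) = 13.5/√(9.81×0.993) = 4.33.
Sequent-depth ratio: y₂/y₁ = ½[√(1 + 8Fr₁²) − 1] = ½[√150.7 − 1] = 5.64.
y₂ = 5.64 × 0.993 = 5.60 m.
q = V₁·y₁ = 13.5 × 0.993 = 13.4 m²/s. V₂ = q/y₂ = 13.4/5.60 = 2.39 m/s. E₁ = y₁ + V₁²/2g = 10.3 m; E₂ = y₂ + V₂²/2g = 5.89 m. ΔE = E₁ − E₂ = 4.39 m.

ΔE = 4.39 m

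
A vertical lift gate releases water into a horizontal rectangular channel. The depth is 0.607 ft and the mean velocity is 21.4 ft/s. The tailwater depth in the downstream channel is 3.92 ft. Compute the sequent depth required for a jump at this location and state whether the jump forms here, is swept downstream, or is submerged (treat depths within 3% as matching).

y₂ = 3.86 ft; the jump forms here

Fr₁ = V₁/√(g·y₁) = 21.4/√(32.2×0.607) = 4.84.
By Bélanger, y₂/y₁ = ½[√(1 + 8Fr₁²) − 1] = ½[√188.4 − 1] = 6.36.
y₂ = 6.36 × 0.607 = 3.86 ft.
Tailwater y_tw = 3.92 ft: y_tw ≈ y₂, so the jump forms here.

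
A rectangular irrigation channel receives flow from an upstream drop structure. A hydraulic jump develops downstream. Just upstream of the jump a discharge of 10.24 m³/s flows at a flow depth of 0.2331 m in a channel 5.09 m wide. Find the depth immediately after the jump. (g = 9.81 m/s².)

y₂ = 1.769 m

q = Q/b = 10.24/5.09 = 2.012 m²/s; V₁ = q/y₁ = 8.631 m/s. Fr₁ = V₁/√(g·y₁) = 5.707.
By Bélanger, y₂/y₁ = ½[√(1 + 8Fr₁²) − 1] = ½[√261.59 − 1] = 7.587.
y₂ = 7.587 × 0.2331 = 1.769 m.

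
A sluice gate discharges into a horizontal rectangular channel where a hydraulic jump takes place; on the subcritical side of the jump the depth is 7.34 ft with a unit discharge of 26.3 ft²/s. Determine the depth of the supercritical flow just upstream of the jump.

V₂ = q/y₂ = 26.3/7.34 = 3.58 ft/s; Fr₂ = V₂/√(g·y₂) = 0.233.
The Bélanger relation is symmetric: y₁/y₂ = ½[√(1 + 8Fr₂²) − 1] = ½[√1.435 − 1] = 0.0989.
y₁ = 0.0989 × 7.34 = 0.726 ft.

y₁ = 0.726 ft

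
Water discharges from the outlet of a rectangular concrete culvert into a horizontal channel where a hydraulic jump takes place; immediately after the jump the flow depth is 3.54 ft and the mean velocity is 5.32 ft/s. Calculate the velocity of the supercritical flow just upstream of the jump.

V₁ = 14.6 ft/s

Fr₂ = V₂/√(g·y₂) = 5.32/√(32.2×3.54) = 0.498.
From the momentum equation (using Fr₂), y₁/y₂ = ½[√(1 + 8Fr₂²) − 1] = ½[√2.986 − 1] = 0.364.
y₁ = 0.364 × 3.54 = 1.29 ft.
V₁ = q/y₁ = 18.8/1.29 = 14.6 ft/s.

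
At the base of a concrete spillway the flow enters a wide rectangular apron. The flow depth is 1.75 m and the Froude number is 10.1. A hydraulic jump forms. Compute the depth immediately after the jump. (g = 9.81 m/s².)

y₂ = 24.1 m

Fr₁ = 10.1 (given).
Bélanger equation: y₂/y₁ = ½[√(1 + 8Fr₁²) − 1] = ½[√817.1 − 1] = 13.8.
y₂ = 13.8 × 1.75 = 24.1 m.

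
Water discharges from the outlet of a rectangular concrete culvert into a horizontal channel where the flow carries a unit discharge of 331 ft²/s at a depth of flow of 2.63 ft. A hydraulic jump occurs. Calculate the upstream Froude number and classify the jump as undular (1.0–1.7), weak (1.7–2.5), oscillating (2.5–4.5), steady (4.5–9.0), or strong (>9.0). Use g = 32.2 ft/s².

V₁ = q/y₁ = 331/2.63 = 126 ft/s. Fr₁ = V₁/√(g·y₁) = 126/√(32.2×2.63) = 13.7.
Fr₁ = 13.7 lies in the strong range.

Fr₁ = 13.7; strong jump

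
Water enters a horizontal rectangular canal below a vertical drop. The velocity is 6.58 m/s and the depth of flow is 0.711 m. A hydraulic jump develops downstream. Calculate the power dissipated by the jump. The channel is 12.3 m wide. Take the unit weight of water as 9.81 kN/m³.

P = 286 kW

Fr₁ = V₁/√(g·y₁) = 6.58/√(9.81×0.711) = 2.49.
Conjugate-depth relation: y₂/y₁ = ½[√(1 + 8Fr₁²) − 1] = ½[√50.66 − 1] = 3.06.
y₂ = 3.06 × 0.711 = 2.17 m.
q = V₁·y₁ = 6.58 × 0.711 = 4.68 m²/s. V₂ = q/y₂ = 4.68/2.17 = 2.15 m/s. E₁ = y₁ + V₁²/2g = 2.92 m; E₂ = y₂ + V₂²/2g = 2.41 m. ΔE = E₁ − E₂ = 0.507 m.
Q = q·b = 4.68 × 12.3 = 57.5 m³/s. P = γ·Q·ΔE = 9.81 × 57.5 × 0.507 = 286 kW.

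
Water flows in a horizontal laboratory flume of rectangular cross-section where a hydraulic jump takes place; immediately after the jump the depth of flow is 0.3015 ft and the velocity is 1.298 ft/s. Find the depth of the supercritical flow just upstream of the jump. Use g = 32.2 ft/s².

y₁ = 0.08222 ft

Fr₂ = V₂/√(g·y₂) = 1.298/√(32.2×0.3015) = 0.4166.
From the momentum equation (using Fr₂), y₁/y₂ = ½[√(1 + 8Fr₂²) − 1] = ½[√2.3883 − 1] = 0.2727.
y₁ = 0.2727 × 0.3015 = 0.08222 ft.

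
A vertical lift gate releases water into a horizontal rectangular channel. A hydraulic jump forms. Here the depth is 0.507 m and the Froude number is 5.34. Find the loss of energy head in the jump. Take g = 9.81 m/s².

ΔE = 4.01 m

Fr₁ = 5.34 (given).
From the momentum equation for a rectangular channel, y₂/y₁ = ½[√(1 + 8Fr₁²) − 1] = ½[√229.1 − 1] = 7.07.
y₂ = 7.07 × 0.507 = 3.58 m.
V₁ = Fr₁·√(g·y₁) = 5.34×√(9.81×0.507) = 11.9 m/s; q = V₁·y₁ = 6.04 m²/s. V₂ = q/y₂ = 6.04/3.58 = 1.68 m/s. E₁ = y₁ + V₁²/2g = 7.74 m; E₂ = y₂ + V₂²/2g = 3.73 m. ΔE = E₁ − E₂ = 4.01 m.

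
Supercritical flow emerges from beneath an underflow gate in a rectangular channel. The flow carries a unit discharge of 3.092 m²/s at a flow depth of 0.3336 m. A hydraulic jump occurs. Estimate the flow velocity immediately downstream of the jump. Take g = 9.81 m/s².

V₂ = 1.370 m/s

V₁ = q/y₁ = 3.092/0.3336 = 9.269 m/s. Fr₁ = V₁/√(g·y₁) = 9.269/√(9.81×0.3336) = 5.123.
From the momentum equation for a rectangular channel, y₂/y₁ = ½[√(1 + 8Fr₁²) − 1] = ½[√211.00 − 1] = 6.763.
y₂ = 6.763 × 0.3336 = 2.256 m.
V₂ = q/y₂ = 3.092/2.256 = 1.370 m/s.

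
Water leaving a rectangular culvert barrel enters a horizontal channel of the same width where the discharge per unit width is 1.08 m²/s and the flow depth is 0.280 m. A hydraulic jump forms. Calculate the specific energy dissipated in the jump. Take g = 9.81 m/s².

V₁ = q/y₁ = 1.08/0.280 = 3.86 m/s. Fr₁ = V₁/√(g·y₁) = 3.86/√(9.81×0.280) = 2.33.
Conjugate-depth relation: y₂/y₁ = ½[√(1 + 8Fr₁²) − 1] = ½[√44.33 − 1] = 2.83.
y₂ = 2.83 × 0.280 = 0.792 m.
Head loss: ΔE = (y₂ − y₁)³/(4y₁y₂) = (0.792 − 0.280)³/(4×0.280×0.792) = 0.134/0.887 = 0.151 m.

ΔE = 0.151 m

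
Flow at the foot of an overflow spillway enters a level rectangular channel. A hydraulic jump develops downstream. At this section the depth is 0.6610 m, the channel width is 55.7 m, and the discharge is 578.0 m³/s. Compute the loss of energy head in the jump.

q = Q/b = 578.0/55.7 = 10.38 m²/s; V₁ = q/y₁ = 15.70 m/s. Fr₁ = V₁/√(g·y₁) = 6.165.
Conjugate-depth relation: y₂/y₁ = ½[√(1 + 8Fr₁²) − 1] = ½[√305.06 − 1] = 8.233.
y₂ = 8.233 × 0.6610 = 5.442 m.
V₂ = q/y₂ = 10.38/5.442 = 1.907 m/s. E₁ = y₁ + V₁²/2g = 13.22 m; E₂ = y₂ + V₂²/2g = 5.627 m. ΔE = E₁ − E₂ = 7.595 m.

ΔE = 7.595 m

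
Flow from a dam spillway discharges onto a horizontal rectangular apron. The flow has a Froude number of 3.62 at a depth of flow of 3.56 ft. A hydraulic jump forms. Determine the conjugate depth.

Fr₁ = 3.62 (given).
Conjugate-depth relation: y₂/y₁ = ½[√(1 + 8Fr₁²) − 1] = ½[√105.8 − 1] = 4.64.
y₂ = 4.64 × 3.56 = 16.5 ft.

y₂ = 16.5 ft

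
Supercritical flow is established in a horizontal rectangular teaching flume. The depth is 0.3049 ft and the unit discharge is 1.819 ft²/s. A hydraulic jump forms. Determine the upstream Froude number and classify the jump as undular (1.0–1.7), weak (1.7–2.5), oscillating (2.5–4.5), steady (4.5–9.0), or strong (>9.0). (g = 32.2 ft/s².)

V₁ = q/y₁ = 1.819/0.3049 = 5.966 ft/s. Fr₁ = V₁/√(g·y₁) = 5.966/√(32.2×0.3049) = 1.904.
Fr₁ = 1.904 lies in the weak range.

Fr₁ = 1.904; weak jump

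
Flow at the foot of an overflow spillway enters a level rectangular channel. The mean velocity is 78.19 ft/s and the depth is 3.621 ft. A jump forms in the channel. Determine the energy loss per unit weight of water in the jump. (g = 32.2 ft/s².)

ΔE = 62.24 ft

Fr₁ = V₁/√(g·y₁) = 78.19/√(32.2×3.621) = 7.241.
Bélanger equation: y₂/y₁ = ½[√(1 + 8Fr₁²) − 1] = ½[√420.48 − 1] = 9.753.
y₂ = 9.753 × 3.621 = 35.31 ft.
q = V₁·y₁ = 78.19 × 3.621 = 283.1 ft²/s. V₂ = q/y₂ = 283.1/35.31 = 8.017 ft/s. E₁ = y₁ + V₁²/2g = 98.55 ft; E₂ = y₂ + V₂²/2g = 36.31 ft. ΔE = E₁ − E₂ = 62.24 ft.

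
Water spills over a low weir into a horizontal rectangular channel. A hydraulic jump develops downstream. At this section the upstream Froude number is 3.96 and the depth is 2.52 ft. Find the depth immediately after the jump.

Fr₁ = 3.96 (given).
Bélanger equation: y₂/y₁ = ½[√(1 + 8Fr₁²) − 1] = ½[√126.5 − 1] = 5.12.
y₂ = 5.12 × 2.52 = 12.9 ft.

y₂ = 12.9 ft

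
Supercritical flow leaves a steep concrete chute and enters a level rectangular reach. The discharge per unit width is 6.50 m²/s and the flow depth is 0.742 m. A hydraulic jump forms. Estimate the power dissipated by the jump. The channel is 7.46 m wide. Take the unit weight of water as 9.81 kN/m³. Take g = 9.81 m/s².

V₁ = q/y₁ = 6.50/0.742 = 8.76 m/s. Fr₁ = V₁/√(g·y₁) = 8.76/√(9.81×0.742) = 3.25.
From the momentum equation for a rectangular channel, y₂/y₁ = ½[√(1 + 8Fr₁²) − 1] = ½[√85.34 − 1] = 4.12.
y₂ = 4.12 × 0.742 = 3.06 m.
Head loss: ΔE = (y₂ − y₁)³/(4y₁y₂) = (3.06 − 0.742)³/(4×0.742×3.06) = 12.4/9.07 = 1.37 m.
Q = q·b = 6.50 × 7.46 = 48.5 m³/s. P = γ·Q·ΔE = 9.81 × 48.5 × 1.37 = 650 kW.

P = 650 kW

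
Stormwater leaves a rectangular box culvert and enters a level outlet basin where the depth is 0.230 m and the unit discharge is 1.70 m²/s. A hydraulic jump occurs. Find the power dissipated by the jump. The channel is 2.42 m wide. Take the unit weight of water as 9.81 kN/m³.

V₁ = q/y₁ = 1.70/0.230 = 7.39 m/s. Fr₁ = V₁/√(g·y₁) = 7.39/√(9.81×0.230) = 4.92.
Bélanger equation: y₂/y₁ = ½[√(1 + 8Fr₁²) − 1] = ½[√194.7 − 1] = 6.48.
y₂ = 6.48 × 0.230 = 1.49 m.
V₂ = q/y₂ = 1.70/1.49 = 1.14 m/s. E₁ = y₁ + V₁²/2g = 3.01 m; E₂ = y₂ + V₂²/2g = 1.56 m. ΔE = E₁ − E₂ = 1.46 m.
Q = q·b = 1.70 × 2.42 = 4.11 m³/s. P = γ·Q·ΔE = 9.81 × 4.11 × 1.46 = 58.9 kW.

P = 58.9 kW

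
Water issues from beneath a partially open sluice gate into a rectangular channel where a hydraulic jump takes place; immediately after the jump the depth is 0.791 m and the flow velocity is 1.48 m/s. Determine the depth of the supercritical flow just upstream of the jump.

Fr₂ = V₂/√(g·y₂) = 1.48/√(9.81×0.791) = 0.531.
The Bélanger relation is symmetric: y₁/y₂ = ½[√(1 + 8Fr₂²) − 1] = ½[√3.258 − 1] = 0.403.
y₁ = 0.403 × 0.791 = 0.318 m.

y₁ = 0.318 m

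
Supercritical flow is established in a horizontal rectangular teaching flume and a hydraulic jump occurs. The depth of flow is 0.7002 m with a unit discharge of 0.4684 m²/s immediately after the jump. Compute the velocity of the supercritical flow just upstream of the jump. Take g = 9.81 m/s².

V₁ = 5.733 m/s

V₂ = q/y₂ = 0.4684/0.7002 = 0.6690 m/s; Fr₂ = V₂/√(g·y₂) = 0.2552.
Since the conjugate-depth ratio holds either way, y₁/y₂ = ½[√(1 + 8Fr₂²) − 1] = ½[√1.5212 − 1] = 0.1167.
y₁ = 0.1167 × 0.7002 = 0.08170 m.
V₁ = q/y₁ = 0.4684/0.08170 = 5.733 m/s.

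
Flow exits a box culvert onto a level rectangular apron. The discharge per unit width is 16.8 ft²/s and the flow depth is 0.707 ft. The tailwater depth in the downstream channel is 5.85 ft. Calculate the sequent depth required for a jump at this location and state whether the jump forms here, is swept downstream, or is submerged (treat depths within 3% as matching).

y₂ = 4.64 ft; the jump is submerged

V₁ = q/y₁ = 16.8/0.707 = 23.8 ft/s. Fr₁ = V₁/√(g·y₁) = 23.8/√(32.2×0.707) = 4.98.
Conjugate-depth relation: y₂/y₁ = ½[√(1 + 8Fr₁²) − 1] = ½[√199.4 − 1] = 6.56.
y₂ = 6.56 × 0.707 = 4.64 ft.
Tailwater y_tw = 5.85 ft: y_tw > y₂, so the jump is submerged.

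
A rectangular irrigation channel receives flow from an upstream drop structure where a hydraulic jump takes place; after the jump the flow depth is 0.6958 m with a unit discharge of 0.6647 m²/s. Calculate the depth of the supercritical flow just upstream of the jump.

y₁ = 0.1526 m

V₂ = q/y₂ = 0.6647/0.6958 = 0.9553 m/s; Fr₂ = V₂/√(g·y₂) = 0.3656.
The Bélanger relation is symmetric: y₁/y₂ = ½[√(1 + 8Fr₂²) − 1] = ½[√2.0696 − 1] = 0.2193.
y₁ = 0.2193 × 0.6958 = 0.1526 m.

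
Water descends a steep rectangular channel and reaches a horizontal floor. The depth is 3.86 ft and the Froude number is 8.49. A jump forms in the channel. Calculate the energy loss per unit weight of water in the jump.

ΔE = 97.5 ft

Fr₁ = 8.49 (given).
Sequent-depth ratio: y₂/y₁ = ½[√(1 + 8Fr₁²) − 1] = ½[√577.6 − 1] = 11.5.
y₂ = 11.5 × 3.86 = 44.5 ft.
V₁ = Fr₁·√(g·y₁) = 8.49×√(32.2×3.86) = 94.7 ft/s; q = V₁·y₁ = 365 ft²/s. V₂ = q/y₂ = 365/44.5 = 8.22 ft/s. E₁ = y₁ + V₁²/2g = 143 ft; E₂ = y₂ + V₂²/2g = 45.5 ft. ΔE = E₁ − E₂ = 97.5 ft.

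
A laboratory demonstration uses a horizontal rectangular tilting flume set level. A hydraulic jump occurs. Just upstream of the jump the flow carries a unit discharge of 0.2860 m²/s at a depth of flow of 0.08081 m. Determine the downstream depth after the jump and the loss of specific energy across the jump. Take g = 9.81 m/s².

V₁ = q/y₁ = 0.2860/0.08081 = 3.539 m/s. Fr₁ = V₁/√(g·y₁) = 3.539/√(9.81×0.08081) = 3.975.
Conjugate-depth relation: y₂/y₁ = ½[√(1 + 8Fr₁²) − 1] = ½[√127.40 − 1] = 5.144.
y₂ = 5.144 × 0.08081 = 0.4157 m.
Head loss: ΔE = (y₂ − y₁)³/(4y₁y₂) = (0.4157 − 0.08081)³/(4×0.08081×0.4157) = 0.03754/0.1344 = 0.2794 m.

y₂ = 0.4157 m; ΔE = 0.2794 m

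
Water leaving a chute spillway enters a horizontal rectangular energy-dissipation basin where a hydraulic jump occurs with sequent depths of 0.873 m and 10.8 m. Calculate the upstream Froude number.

For a rectangular channel the momentum equation gives q² = ½·g·y₁·y₂·(y₁ + y₂) = ½×9.81×0.873×10.8×11.7 = 540.
q = √540 = 23.2 m²/s.
V₁ = q/y₁ = 26.6 m/s; Fr₁ = V₁/√(g·y₁) = 9.09.

Fr₁ = 9.09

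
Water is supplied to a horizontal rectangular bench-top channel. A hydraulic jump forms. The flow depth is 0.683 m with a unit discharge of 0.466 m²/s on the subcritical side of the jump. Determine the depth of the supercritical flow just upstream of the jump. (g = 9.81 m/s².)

V₂ = q/y₂ = 0.466/0.683 = 0.682 m/s; Fr₂ = V₂/√(g·y₂) = 0.264.
Applying the sequent-depth relation in reverse, y₁/y₂ = ½[√(1 + 8Fr₂²) − 1] = ½[√1.556 − 1] = 0.124.
y₁ = 0.124 × 0.683 = 0.0845 m.

y₁ = 0.0845 m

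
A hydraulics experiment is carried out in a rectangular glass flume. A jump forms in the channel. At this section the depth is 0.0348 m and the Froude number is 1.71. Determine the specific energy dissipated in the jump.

ΔE = 0.00402 m

Fr₁ = 1.71 (given).
Bélanger equation: y₂/y₁ = ½[√(1 + 8Fr₁²) − 1] = ½[√24.39 − 1] = 1.97.
y₂ = 1.97 × 0.0348 = 0.0685 m.
V₁ = Fr₁·√(g·y₁) = 1.71×√(9.81×0.0348) = 0.999 m/s; q = V₁·y₁ = 0.0348 m²/s. V₂ = q/y₂ = 0.0348/0.0685 = 0.507 m/s. E₁ = y₁ + V₁²/2g = 0.0857 m; E₂ = y₂ + V₂²/2g = 0.0817 m. ΔE = E₁ − E₂ = 0.00402 m.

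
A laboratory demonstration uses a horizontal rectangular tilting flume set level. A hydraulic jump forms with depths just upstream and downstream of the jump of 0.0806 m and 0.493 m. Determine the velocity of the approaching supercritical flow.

V₁ = 4.15 m/s

For a rectangular channel the momentum equation gives q² = ½·g·y₁·y₂·(y₁ + y₂) = ½×9.81×0.0806×0.493×0.574 = 0.112.
q = √0.112 = 0.334 m²/s.
V₁ = q/y₁ = 0.334/0.0806 = 4.15 m/s.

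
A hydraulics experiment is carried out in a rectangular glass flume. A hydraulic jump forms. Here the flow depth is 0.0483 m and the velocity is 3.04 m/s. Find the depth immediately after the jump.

y₂ = 0.278 m

Fr₁ = V₁/√(g·y₁) = 3.04/√(9.81×0.0483) = 4.42.
Bélanger equation: y₂/y₁ = ½[√(1 + 8Fr₁²) − 1] = ½[√157.0 − 1] = 5.77.
y₂ = 5.77 × 0.0483 = 0.278 m.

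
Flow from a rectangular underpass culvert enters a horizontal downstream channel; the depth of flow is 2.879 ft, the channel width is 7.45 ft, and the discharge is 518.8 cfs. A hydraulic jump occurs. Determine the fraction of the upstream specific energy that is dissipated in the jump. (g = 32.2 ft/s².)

q = Q/b = 518.8/7.45 = 69.64 ft²/s; V₁ = q/y₁ = 24.19 ft/s. Fr₁ = V₁/√(g·y₁) = 2.512.
Bélanger equation: y₂/y₁ = ½[√(1 + 8Fr₁²) − 1] = ½[√51.489 − 1] = 3.088.
y₂ = 3.088 × 2.879 = 8.890 ft.
E₁ = y₁ + V₁²/2g = 11.96 ft. ΔE = (y₂ − y₁)³/(4y₁y₂) = 2.121 ft. ΔE/E₁ = 2.121/11.96 = 0.177.

ΔE/E₁ = 0.177 (17.7%)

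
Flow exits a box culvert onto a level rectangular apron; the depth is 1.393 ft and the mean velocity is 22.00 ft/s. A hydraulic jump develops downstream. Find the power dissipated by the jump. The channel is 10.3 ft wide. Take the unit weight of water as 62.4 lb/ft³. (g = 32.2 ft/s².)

P = 95.43 hp

Fr₁ = V₁/√(g·y₁) = 22.00/√(32.2×1.393) = 3.285.
Conjugate-depth relation: y₂/y₁ = ½[√(1 + 8Fr₁²) − 1] = ½[√87.323 − 1] = 4.172.
y₂ = 4.172 × 1.393 = 5.812 ft.
q = V₁·y₁ = 22.00 × 1.393 = 30.65 ft²/s. V₂ = q/y₂ = 30.65/5.812 = 5.273 ft/s. E₁ = y₁ + V₁²/2g = 8.909 ft; E₂ = y₂ + V₂²/2g = 6.244 ft. ΔE = E₁ − E₂ = 2.665 ft.
Q = q·b = 30.65 × 10.3 = 315.7 cfs. P = γ·Q·ΔE/550 = 62.4 × 315.7 × 2.665 / 550 = 95.43 hp.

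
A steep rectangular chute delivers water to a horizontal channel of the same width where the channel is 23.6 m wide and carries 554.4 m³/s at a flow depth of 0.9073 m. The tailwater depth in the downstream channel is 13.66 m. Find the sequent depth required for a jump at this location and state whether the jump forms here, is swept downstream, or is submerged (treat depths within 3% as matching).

q = Q/b = 554.4/23.6 = 23.49 m²/s; V₁ = q/y₁ = 25.89 m/s. Fr₁ = V₁/√(g·y₁) = 8.679.
From the momentum equation for a rectangular channel, y₂/y₁ = ½[√(1 + 8Fr₁²) − 1] = ½[√603.55 − 1] = 11.78.
y₂ = 11.78 × 0.9073 = 10.69 m.
Tailwater y_tw = 13.66 m: y_tw > y₂, so the jump is submerged.

y₂ = 10.69 m; the jump is submerged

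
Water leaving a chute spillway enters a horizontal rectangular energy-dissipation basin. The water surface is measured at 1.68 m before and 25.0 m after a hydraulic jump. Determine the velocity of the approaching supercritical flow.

V₁ = 44.1 m/s

For a rectangular channel the momentum equation gives q² = ½·g·y₁·y₂·(y₁ + y₂) = ½×9.81×1.68×25.0×26.7 = 5496.
q = √5496 = 74.1 m²/s.
V₁ = q/y₁ = 74.1/1.68 = 44.1 m/s.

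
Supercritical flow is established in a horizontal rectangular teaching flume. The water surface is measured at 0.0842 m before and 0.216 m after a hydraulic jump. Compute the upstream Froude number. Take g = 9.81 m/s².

Fr₁ = 2.14

For a rectangular channel the momentum equation gives q² = ½·g·y₁·y₂·(y₁ + y₂) = ½×9.81×0.0842×0.216×0.300 = 0.0268.
q = √0.0268 = 0.164 m²/s.
V₁ = q/y₁ = 1.94 m/s; Fr₁ = V₁/√(g·y₁) = 2.14.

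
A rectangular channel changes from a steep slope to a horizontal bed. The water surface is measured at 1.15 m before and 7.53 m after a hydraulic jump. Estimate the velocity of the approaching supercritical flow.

V₁ = 16.7 m/s

For a rectangular channel the momentum equation gives q² = ½·g·y₁·y₂·(y₁ + y₂) = ½×9.81×1.15×7.53×8.68 = 369.
q = √369 = 19.2 m²/s.
V₁ = q/y₁ = 19.2/1.15 = 16.7 m/s.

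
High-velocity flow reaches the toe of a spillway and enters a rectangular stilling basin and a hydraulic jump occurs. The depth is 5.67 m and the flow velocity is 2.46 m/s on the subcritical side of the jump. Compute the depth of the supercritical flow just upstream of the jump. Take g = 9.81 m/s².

y₁ = 1.04 m

Fr₂ = V₂/√(g·y₂) = 2.46/√(9.81×5.67) = 0.330.
Since the conjugate-depth ratio holds either way, y₁/y₂ = ½[√(1 + 8Fr₂²) − 1] = ½[√1.870 − 1] = 0.184.
y₁ = 0.184 × 5.67 = 1.04 m.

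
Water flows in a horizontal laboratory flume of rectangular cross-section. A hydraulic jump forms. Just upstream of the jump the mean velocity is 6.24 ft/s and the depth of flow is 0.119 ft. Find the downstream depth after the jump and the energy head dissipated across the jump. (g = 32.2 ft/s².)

y₂ = 0.480 ft; ΔE = 0.206 ft

Fr₁ = V₁/√(g·y₁) = 6.24/√(32.2×0.119) = 3.19.
Bélanger equation: y₂/y₁ = ½[√(1 + 8Fr₁²) − 1] = ½[√82.29 − 1] = 4.04.
y₂ = 4.04 × 0.119 = 0.480 ft.
Head loss: ΔE = (y₂ − y₁)³/(4y₁y₂) = (0.480 − 0.119)³/(4×0.119×0.480) = 0.0471/0.229 = 0.206 ft.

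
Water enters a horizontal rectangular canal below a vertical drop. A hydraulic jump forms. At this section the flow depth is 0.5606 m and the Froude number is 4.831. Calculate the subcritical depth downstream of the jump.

y₂ = 3.560 m

Fr₁ = 4.831 (given).
Sequent-depth ratio: y₂/y₁ = ½[√(1 + 8Fr₁²) − 1] = ½[√187.71 − 1] = 6.350.
y₂ = 6.350 × 0.5606 = 3.560 m.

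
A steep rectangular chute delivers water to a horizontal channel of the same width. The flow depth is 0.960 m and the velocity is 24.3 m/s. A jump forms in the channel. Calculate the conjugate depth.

Fr₁ = V₁/√(g·y₁) = 24.3/√(9.81×0.960) = 7.92.
By Bélanger, y₂/y₁ = ½[√(1 + 8Fr₁²) − 1] = ½[√502.6 − 1] = 10.7.
y₂ = 10.7 × 0.960 = 10.3 m.

y₂ = 10.3 m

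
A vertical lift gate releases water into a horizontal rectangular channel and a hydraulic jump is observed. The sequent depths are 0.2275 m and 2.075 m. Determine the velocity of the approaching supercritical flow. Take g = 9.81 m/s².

For a rectangular channel the momentum equation gives q² = ½·g·y₁·y₂·(y₁ + y₂) = ½×9.81×0.2275×2.075×2.303 = 5.331.
q = √5.331 = 2.309 m²/s.
V₁ = q/y₁ = 2.309/0.2275 = 10.15 m/s.

V₁ = 10.15 m/s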